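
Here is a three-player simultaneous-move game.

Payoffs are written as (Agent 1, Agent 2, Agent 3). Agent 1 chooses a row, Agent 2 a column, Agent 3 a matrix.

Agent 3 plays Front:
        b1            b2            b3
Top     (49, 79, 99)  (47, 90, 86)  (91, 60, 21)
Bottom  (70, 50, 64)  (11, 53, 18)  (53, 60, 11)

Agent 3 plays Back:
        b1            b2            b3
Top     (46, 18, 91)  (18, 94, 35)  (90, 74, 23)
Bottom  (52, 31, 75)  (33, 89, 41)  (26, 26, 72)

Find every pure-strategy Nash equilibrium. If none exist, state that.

(Top, b2, Front) and (Bottom, b2, Back)

Agent 1 against (b1, Front): payoffs 49, 70 → best response Bottom.
Agent 1 against (b1, Back): payoffs 46, 52 → best response Bottom.
Agent 1 against (b2, Front): payoffs 47, 11 → best response Top.
Agent 1 against (b2, Back): payoffs 18, 33 → best response Bottom.
Agent 1 against (b3, Front): payoffs 91, 53 → best response Top.
Agent 1 against (b3, Back): payoffs 90, 26 → best response Top.
Agent 2 against (Top, Front): payoffs 79, 90, 60 → best response b2.
Agent 2 against (Top, Back): payoffs 18, 94, 74 → best response b2.
Agent 2 against (Bottom, Front): payoffs 50, 53, 60 → best response b3.
Agent 2 against (Bottom, Back): payoffs 31, 89, 26 → best response b2.
Agent 3 against (Top, b1): payoffs 99, 91 → best response Front.
Agent 3 against (Top, b2): payoffs 86, 35 → best response Front.
Agent 3 against (Top, b3): payoffs 21, 23 → best response Back.
Agent 3 against (Bottom, b1): payoffs 64, 75 → best response Back.
Agent 3 against (Bottom, b2): payoffs 18, 41 → best response Back.
Agent 3 against (Bottom, b3): payoffs 11, 72 → best response Back.
Mutual best responses: (Top, b2, Front); (Bottom, b2, Back).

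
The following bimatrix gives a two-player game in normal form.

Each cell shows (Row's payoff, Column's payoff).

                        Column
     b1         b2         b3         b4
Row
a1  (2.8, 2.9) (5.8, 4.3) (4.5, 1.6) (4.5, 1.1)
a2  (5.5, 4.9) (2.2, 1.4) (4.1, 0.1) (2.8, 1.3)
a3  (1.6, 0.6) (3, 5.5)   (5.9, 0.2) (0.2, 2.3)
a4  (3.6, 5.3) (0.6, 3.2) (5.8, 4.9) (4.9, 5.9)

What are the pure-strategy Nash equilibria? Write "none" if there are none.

Row against b1: payoffs 2.8, 5.5, 1.6, 3.6 → best response a2.
Row against b2: payoffs 5.8, 2.2, 3, 0.6 → best response a1.
Row against b3: payoffs 4.5, 4.1, 5.9, 5.8 → best response a3.
Row against b4: payoffs 4.5, 2.8, 0.2, 4.9 → best response a4.
Column against a1: payoffs 2.9, 4.3, 1.6, 1.1 → best response b2.
Column against a2: payoffs 4.9, 1.4, 0.1, 1.3 → best response b1.
Column against a3: payoffs 0.6, 5.5, 0.2, 2.3 → best response b2.
Column against a4: payoffs 5.3, 3.2, 4.9, 5.9 → best response b4.
Mutual best responses: (a1, b2); (a2, b1); (a4, b4).

The pure Nash equilibria are (a1, b2), (a2, b1), (a4, b4).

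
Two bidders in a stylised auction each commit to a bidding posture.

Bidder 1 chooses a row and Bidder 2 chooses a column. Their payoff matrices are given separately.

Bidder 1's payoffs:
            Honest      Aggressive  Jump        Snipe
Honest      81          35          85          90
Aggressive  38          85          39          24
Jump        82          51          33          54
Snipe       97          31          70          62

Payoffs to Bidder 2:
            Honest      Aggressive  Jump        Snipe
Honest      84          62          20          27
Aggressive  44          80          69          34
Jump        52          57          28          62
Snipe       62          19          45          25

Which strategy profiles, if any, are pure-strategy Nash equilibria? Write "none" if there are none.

(Aggressive, Aggressive) and (Snipe, Honest)

Mark each player's best response to every combination of opponents' strategies; a profile where every player is best-responding is a pure Nash equilibrium.
Bidder 1 against Honest: payoffs 81, 38, 82, 97 → best response Snipe.
Bidder 1 against Aggressive: payoffs 35, 85, 51, 31 → best response Aggressive.
Bidder 1 against Jump: payoffs 85, 39, 33, 70 → best response Honest.
Bidder 1 against Snipe: payoffs 90, 24, 54, 62 → best response Honest.
Bidder 2 against Honest: payoffs 84, 62, 20, 27 → best response Honest.
Bidder 2 against Aggressive: payoffs 44, 80, 69, 34 → best response Aggressive.
Bidder 2 against Jump: payoffs 52, 57, 28, 62 → best response Snipe.
Bidder 2 against Snipe: payoffs 62, 19, 45, 25 → best response Honest.
Mutual best responses: (Aggressive, Aggressive); (Snipe, Honest).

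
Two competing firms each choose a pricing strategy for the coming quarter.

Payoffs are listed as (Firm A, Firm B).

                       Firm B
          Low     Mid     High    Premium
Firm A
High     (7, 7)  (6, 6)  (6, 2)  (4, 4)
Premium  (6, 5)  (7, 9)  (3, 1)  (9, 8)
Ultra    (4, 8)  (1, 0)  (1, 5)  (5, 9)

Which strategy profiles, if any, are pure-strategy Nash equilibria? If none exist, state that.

For each player, find the best response to each opponent profile; mutual best responses are the pure NE.
Firm A against Low: payoffs 7, 6, 4 → best response High.
Firm A against Mid: payoffs 6, 7, 1 → best response Premium.
Firm A against High: payoffs 6, 3, 1 → best response High.
Firm A against Premium: payoffs 4, 9, 5 → best response Premium.
Firm B against High: payoffs 7, 6, 2, 4 → best response Low.
Firm B against Premium: payoffs 5, 9, 1, 8 → best response Mid.
Firm B against Ultra: payoffs 8, 0, 5, 9 → best response Premium.
Mutual best responses: (High, Low); (Premium, Mid).

The pure Nash equilibria are (High, Low); (Premium, Mid).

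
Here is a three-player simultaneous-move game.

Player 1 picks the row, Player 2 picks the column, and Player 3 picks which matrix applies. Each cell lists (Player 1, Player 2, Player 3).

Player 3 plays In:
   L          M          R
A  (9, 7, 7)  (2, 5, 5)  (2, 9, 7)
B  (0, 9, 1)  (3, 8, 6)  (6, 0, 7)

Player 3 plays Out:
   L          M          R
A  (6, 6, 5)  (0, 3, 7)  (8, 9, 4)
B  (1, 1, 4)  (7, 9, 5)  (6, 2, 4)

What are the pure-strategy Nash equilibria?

Mark each player's best response to every combination of opponents' strategies; a profile where every player is best-responding is a pure Nash equilibrium.
Player 1 against (L, In): payoffs 9, 0 → best response A.
Player 1 against (L, Out): payoffs 6, 1 → best response A.
Player 1 against (M, In): payoffs 2, 3 → best response B.
Player 1 against (M, Out): payoffs 0, 7 → best response B.
Player 1 against (R, In): payoffs 2, 6 → best response B.
Player 1 against (R, Out): payoffs 8, 6 → best response A.
Player 2 against (A, In): payoffs 7, 5, 9 → best response R.
Player 2 against (A, Out): payoffs 6, 3, 9 → best response R.
Player 2 against (B, In): payoffs 9, 8, 0 → best response L.
Player 2 against (B, Out): payoffs 1, 9, 2 → best response M.
Player 3 against (A, L): payoffs 7, 5 → best response In.
Player 3 against (A, M): payoffs 5, 7 → best response Out.
Player 3 against (A, R): payoffs 7, 4 → best response In.
Player 3 against (B, L): payoffs 1, 4 → best response Out.
Player 3 against (B, M): payoffs 6, 5 → best response In.
Player 3 against (B, R): payoffs 7, 4 → best response In.
No profile is a mutual best response for all players.

No pure-strategy Nash equilibrium.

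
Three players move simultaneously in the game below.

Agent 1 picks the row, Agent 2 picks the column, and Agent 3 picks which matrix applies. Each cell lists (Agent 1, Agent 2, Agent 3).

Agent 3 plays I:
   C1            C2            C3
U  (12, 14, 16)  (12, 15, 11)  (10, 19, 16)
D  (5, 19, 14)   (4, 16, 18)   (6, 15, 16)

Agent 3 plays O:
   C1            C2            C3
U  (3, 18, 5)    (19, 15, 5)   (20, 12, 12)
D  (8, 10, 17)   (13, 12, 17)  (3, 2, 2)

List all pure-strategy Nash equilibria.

Pure NE: (U, C3, I)

Agent 1 against (C1, I): payoffs 12, 5 → best response U.
Agent 1 against (C1, O): payoffs 3, 8 → best response D.
Agent 1 against (C2, I): payoffs 12, 4 → best response U.
Agent 1 against (C2, O): payoffs 19, 13 → best response U.
Agent 1 against (C3, I): payoffs 10, 6 → best response U.
Agent 1 against (C3, O): payoffs 20, 3 → best response U.
Agent 2 against (U, I): payoffs 14, 15, 19 → best response C3.
Agent 2 against (U, O): payoffs 18, 15, 12 → best response C1.
Agent 2 against (D, I): payoffs 19, 16, 15 → best response C1.
Agent 2 against (D, O): payoffs 10, 12, 2 → best response C2.
Agent 3 against (U, C1): payoffs 16, 5 → best response I.
Agent 3 against (U, C2): payoffs 11, 5 → best response I.
Agent 3 against (U, C3): payoffs 16, 12 → best response I.
Agent 3 against (D, C1): payoffs 14, 17 → best response O.
Agent 3 against (D, C2): payoffs 18, 17 → best response I.
Agent 3 against (D, C3): payoffs 16, 2 → best response I.
Mutual best responses: (U, C3, I).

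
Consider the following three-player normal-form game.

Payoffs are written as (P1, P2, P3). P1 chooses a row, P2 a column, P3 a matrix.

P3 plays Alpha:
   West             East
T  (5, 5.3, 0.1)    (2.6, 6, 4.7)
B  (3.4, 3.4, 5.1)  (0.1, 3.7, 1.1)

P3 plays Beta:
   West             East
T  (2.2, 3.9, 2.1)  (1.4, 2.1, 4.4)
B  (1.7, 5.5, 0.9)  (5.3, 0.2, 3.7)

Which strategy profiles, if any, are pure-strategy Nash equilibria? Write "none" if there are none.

P1 against (West, Alpha): payoffs 5, 3.4 → best response T.
P1 against (West, Beta): payoffs 2.2, 1.7 → best response T.
P1 against (East, Alpha): payoffs 2.6, 0.1 → best response T.
P1 against (East, Beta): payoffs 1.4, 5.3 → best response B.
P2 against (T, Alpha): payoffs 5.3, 6 → best response East.
P2 against (T, Beta): payoffs 3.9, 2.1 → best response West.
P2 against (B, Alpha): payoffs 3.4, 3.7 → best response East.
P2 against (B, Beta): payoffs 5.5, 0.2 → best response West.
P3 against (T, West): payoffs 0.1, 2.1 → best response Beta.
P3 against (T, East): payoffs 4.7, 4.4 → best response Alpha.
P3 against (B, West): payoffs 5.1, 0.9 → best response Alpha.
P3 against (B, East): payoffs 1.1, 3.7 → best response Beta.
Mutual best responses: (T, West, Beta); (T, East, Alpha).

Pure-strategy Nash equilibria: (T, West, Beta) and (T, East, Alpha)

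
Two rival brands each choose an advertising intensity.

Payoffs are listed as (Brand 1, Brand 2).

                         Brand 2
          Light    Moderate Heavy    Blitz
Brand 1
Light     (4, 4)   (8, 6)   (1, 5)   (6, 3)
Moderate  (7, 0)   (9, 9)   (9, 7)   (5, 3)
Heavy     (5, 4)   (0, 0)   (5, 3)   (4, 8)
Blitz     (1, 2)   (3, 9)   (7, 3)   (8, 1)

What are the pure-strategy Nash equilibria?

The unique pure-strategy Nash equilibrium is (Moderate, Moderate).

Brand 1 against Light: payoffs 4, 7, 5, 1 → best response Moderate.
Brand 1 against Moderate: payoffs 8, 9, 0, 3 → best response Moderate.
Brand 1 against Heavy: payoffs 1, 9, 5, 7 → best response Moderate.
Brand 1 against Blitz: payoffs 6, 5, 4, 8 → best response Blitz.
Brand 2 against Light: payoffs 4, 6, 5, 3 → best response Moderate.
Brand 2 against Moderate: payoffs 0, 9, 7, 3 → best response Moderate.
Brand 2 against Heavy: payoffs 4, 0, 3, 8 → best response Blitz.
Brand 2 against Blitz: payoffs 2, 9, 3, 1 → best response Moderate.
Mutual best responses: (Moderate, Moderate).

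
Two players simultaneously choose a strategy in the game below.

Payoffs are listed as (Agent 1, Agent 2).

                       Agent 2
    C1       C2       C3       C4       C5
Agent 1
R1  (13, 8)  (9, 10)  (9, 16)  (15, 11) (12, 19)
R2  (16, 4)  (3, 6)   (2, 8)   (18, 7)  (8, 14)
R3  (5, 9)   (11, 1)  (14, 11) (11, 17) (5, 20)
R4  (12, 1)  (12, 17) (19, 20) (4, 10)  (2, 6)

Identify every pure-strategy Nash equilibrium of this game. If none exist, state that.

The pure Nash equilibria are (R1, C5), (R4, C3).

(R1, C1): Agent 1 can switch to R2 (13 → 16). Not NE.
(R1, C2): Agent 1 can switch to R3 (9 → 11). Not NE.
(R1, C3): Agent 1 can switch to R3 (9 → 14). Not NE.
(R1, C4): Agent 1 can switch to R2 (15 → 18). Not NE.
(R1, C5): Agent 1 gets 12, best alternative 8; Agent 2 gets 19, best alternative 16. No profitable deviation — NE.
(R2, C1): Agent 2 can switch to C2 (4 → 6). Not NE.
(R2, C2): Agent 1 can switch to R1 (3 → 9). Not NE.
(R2, C3): Agent 1 can switch to R1 (2 → 9). Not NE.
(R2, C4): Agent 2 can switch to C3 (7 → 8). Not NE.
(R2, C5): Agent 1 can switch to R1 (8 → 12). Not NE.
(R3, C1): Agent 1 can switch to R1 (5 → 13). Not NE.
(R3, C2): Agent 1 can switch to R4 (11 → 12). Not NE.
(R3, C3): Agent 1 can switch to R4 (14 → 19). Not NE.
(R4, C3): Agent 1 gets 19, best alternative 14; Agent 2 gets 20, best alternative 17. No profitable deviation — NE.
(The remaining 6 profiles each have a profitable deviation by the same check.)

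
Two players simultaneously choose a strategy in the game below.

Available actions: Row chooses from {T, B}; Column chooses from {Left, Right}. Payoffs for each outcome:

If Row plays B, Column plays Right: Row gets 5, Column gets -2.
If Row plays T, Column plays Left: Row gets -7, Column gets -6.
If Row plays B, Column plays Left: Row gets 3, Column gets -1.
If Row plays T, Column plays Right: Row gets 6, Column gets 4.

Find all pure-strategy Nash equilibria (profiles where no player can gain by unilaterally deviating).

For each strategy profile, look for a profitable unilateral deviation.
(T, Left): Row can switch to B (-7 → 3). Not NE.
(T, Right): Row gets 6, best alternative 5; Column gets 4, best alternative -6. No profitable deviation — NE.
(B, Left): Row gets 3, best alternative -7; Column gets -1, best alternative -2. No profitable deviation — NE.
(B, Right): Row can switch to T (5 → 6). Not NE.

Pure-strategy Nash equilibria: (T, Right) and (B, Left)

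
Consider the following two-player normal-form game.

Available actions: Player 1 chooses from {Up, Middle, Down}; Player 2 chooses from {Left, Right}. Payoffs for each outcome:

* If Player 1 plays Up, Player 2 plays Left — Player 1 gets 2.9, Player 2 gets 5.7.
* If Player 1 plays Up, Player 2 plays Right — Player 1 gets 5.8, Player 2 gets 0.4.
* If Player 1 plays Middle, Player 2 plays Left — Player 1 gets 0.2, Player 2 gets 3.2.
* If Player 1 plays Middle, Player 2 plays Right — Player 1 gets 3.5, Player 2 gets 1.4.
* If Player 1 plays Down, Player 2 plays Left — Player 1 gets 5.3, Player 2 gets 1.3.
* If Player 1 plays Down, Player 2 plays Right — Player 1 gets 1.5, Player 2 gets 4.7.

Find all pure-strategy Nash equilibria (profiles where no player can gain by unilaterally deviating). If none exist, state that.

Check each profile: it is a Nash equilibrium iff no player can strictly gain by switching unilaterally.
(Up, Left): Player 1 can switch to Down (2.9 → 5.3). Not NE.
(Up, Right): Player 2 can switch to Left (0.4 → 5.7). Not NE.
(Middle, Left): Player 1 can switch to Up (0.2 → 2.9). Not NE.
(Middle, Right): Player 1 can switch to Up (3.5 → 5.8). Not NE.
(Down, Left): Player 2 can switch to Right (1.3 → 4.7). Not NE.
(Down, Right): Player 1 can switch to Up (1.5 → 5.8). Not NE.

No pure-strategy Nash equilibrium.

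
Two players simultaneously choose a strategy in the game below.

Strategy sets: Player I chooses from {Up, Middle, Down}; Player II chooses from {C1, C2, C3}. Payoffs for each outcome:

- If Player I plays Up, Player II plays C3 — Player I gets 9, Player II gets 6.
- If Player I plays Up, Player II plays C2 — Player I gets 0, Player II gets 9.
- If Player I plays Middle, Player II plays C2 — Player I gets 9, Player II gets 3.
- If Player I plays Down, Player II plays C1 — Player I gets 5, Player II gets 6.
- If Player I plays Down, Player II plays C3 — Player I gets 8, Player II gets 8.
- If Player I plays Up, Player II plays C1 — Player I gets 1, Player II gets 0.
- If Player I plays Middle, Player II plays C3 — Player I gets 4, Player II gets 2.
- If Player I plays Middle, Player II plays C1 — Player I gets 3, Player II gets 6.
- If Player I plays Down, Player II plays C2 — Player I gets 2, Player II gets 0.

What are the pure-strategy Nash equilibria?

Player I against C1: payoffs 1, 3, 5 → best response Down.
Player I against C2: payoffs 0, 9, 2 → best response Middle.
Player I against C3: payoffs 9, 4, 8 → best response Up.
Player II against Up: payoffs 0, 9, 6 → best response C2.
Player II against Middle: payoffs 6, 3, 2 → best response C1.
Player II against Down: payoffs 6, 0, 8 → best response C3.
No profile is a mutual best response for all players.

none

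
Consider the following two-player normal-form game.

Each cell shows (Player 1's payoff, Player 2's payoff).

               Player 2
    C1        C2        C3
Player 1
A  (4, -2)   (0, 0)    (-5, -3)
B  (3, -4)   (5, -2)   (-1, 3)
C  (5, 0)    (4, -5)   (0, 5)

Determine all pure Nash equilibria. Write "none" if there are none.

Player 1 against C1: payoffs 4, 3, 5 → best response C.
Player 1 against C2: payoffs 0, 5, 4 → best response B.
Player 1 against C3: payoffs -5, -1, 0 → best response C.
Player 2 against A: payoffs -2, 0, -3 → best response C2.
Player 2 against B: payoffs -4, -2, 3 → best response C3.
Player 2 against C: payoffs 0, -5, 5 → best response C3.
Mutual best responses: (C, C3).

(C, C3)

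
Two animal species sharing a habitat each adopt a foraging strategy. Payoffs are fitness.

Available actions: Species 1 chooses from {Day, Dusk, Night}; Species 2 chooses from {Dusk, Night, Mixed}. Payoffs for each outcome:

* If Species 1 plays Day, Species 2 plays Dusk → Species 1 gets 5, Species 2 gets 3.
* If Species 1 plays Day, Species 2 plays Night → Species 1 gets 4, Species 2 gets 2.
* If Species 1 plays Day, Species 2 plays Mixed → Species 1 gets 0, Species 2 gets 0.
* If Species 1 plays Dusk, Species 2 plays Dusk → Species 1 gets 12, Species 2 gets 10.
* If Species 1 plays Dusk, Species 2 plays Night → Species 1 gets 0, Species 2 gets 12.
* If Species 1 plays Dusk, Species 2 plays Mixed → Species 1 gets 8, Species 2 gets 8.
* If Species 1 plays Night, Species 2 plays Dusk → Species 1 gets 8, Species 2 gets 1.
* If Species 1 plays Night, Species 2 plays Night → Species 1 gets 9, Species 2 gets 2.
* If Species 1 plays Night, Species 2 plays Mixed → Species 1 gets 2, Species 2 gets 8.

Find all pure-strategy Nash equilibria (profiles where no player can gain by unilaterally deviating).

Species 1 against Dusk: payoffs 5, 12, 8 → best response Dusk.
Species 1 against Night: payoffs 4, 0, 9 → best response Night.
Species 1 against Mixed: payoffs 0, 8, 2 → best response Dusk.
Species 2 against Day: payoffs 3, 2, 0 → best response Dusk.
Species 2 against Dusk: payoffs 10, 12, 8 → best response Night.
Species 2 against Night: payoffs 1, 2, 8 → best response Mixed.
No profile is a mutual best response for all players.

This game has no pure Nash equilibrium.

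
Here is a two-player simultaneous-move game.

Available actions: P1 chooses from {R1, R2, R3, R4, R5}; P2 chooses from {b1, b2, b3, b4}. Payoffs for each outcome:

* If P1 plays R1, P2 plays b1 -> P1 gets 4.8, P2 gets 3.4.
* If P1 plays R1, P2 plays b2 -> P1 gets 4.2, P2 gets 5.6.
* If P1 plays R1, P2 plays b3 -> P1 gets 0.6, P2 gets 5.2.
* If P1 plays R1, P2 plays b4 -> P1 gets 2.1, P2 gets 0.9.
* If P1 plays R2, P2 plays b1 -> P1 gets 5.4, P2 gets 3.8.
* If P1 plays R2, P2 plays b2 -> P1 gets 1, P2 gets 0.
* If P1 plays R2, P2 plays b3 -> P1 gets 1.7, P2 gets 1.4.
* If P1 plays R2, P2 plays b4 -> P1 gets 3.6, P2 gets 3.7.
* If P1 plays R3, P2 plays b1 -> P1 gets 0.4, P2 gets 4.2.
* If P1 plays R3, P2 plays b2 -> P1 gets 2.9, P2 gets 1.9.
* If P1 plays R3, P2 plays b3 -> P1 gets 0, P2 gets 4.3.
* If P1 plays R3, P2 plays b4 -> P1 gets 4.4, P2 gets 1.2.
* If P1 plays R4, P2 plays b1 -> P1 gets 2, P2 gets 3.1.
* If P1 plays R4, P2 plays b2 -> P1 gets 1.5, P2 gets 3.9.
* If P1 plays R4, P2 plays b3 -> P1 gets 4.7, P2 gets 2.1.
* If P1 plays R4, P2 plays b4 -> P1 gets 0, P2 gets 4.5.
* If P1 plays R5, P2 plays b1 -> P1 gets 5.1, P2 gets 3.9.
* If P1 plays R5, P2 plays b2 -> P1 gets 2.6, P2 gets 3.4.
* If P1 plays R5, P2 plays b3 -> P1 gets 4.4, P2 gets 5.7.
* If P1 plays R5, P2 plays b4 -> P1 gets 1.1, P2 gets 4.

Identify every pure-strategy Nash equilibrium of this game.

The pure Nash equilibria are (R1, b2) and (R2, b1).

Mark each player's best response to every combination of opponents' strategies; a profile where every player is best-responding is a pure Nash equilibrium.
P1 against b1: payoffs 4.8, 5.4, 0.4, 2, 5.1 → best response R2.
P1 against b2: payoffs 4.2, 1, 2.9, 1.5, 2.6 → best response R1.
P1 against b3: payoffs 0.6, 1.7, 0, 4.7, 4.4 → best response R4.
P1 against b4: payoffs 2.1, 3.6, 4.4, 0, 1.1 → best response R3.
P2 against R1: payoffs 3.4, 5.6, 5.2, 0.9 → best response b2.
P2 against R2: payoffs 3.8, 0, 1.4, 3.7 → best response b1.
P2 against R3: payoffs 4.2, 1.9, 4.3, 1.2 → best response b3.
P2 against R4: payoffs 3.1, 3.9, 2.1, 4.5 → best response b4.
P2 against R5: payoffs 3.9, 3.4, 5.7, 4 → best response b3.
Mutual best responses: (R1, b2); (R2, b1).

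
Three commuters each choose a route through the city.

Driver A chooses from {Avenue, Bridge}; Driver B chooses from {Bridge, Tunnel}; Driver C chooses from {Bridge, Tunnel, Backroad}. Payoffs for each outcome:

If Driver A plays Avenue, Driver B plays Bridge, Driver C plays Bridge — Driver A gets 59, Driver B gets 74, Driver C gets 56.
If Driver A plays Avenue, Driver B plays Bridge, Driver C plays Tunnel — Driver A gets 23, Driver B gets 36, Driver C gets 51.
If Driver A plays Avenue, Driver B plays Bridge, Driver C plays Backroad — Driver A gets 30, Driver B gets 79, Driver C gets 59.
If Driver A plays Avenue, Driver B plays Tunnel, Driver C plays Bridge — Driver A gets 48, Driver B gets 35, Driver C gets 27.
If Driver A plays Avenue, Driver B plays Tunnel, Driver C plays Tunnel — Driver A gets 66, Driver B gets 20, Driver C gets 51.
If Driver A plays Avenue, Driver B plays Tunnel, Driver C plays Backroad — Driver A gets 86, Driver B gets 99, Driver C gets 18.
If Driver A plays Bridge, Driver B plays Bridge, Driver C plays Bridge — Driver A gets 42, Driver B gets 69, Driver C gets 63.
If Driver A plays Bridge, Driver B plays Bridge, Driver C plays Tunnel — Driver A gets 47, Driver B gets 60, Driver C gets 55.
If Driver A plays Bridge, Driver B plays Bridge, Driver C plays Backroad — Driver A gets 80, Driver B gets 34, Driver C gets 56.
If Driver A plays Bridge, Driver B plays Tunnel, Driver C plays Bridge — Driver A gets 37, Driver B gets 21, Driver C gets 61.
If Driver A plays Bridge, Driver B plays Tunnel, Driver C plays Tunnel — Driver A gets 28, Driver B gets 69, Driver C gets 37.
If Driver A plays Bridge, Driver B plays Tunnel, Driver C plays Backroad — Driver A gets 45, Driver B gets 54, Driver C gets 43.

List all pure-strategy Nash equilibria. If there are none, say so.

No pure-strategy Nash equilibrium.

Mark each player's best response to every combination of opponents' strategies; a profile where every player is best-responding is a pure Nash equilibrium.
Driver A against (Bridge, Bridge): payoffs 59, 42 → best response Avenue.
Driver A against (Bridge, Tunnel): payoffs 23, 47 → best response Bridge.
Driver A against (Bridge, Backroad): payoffs 30, 80 → best response Bridge.
Driver A against (Tunnel, Bridge): payoffs 48, 37 → best response Avenue.
Driver A against (Tunnel, Tunnel): payoffs 66, 28 → best response Avenue.
Driver A against (Tunnel, Backroad): payoffs 86, 45 → best response Avenue.
Driver B against (Avenue, Bridge): payoffs 74, 35 → best response Bridge.
Driver B against (Avenue, Tunnel): payoffs 36, 20 → best response Bridge.
Driver B against (Avenue, Backroad): payoffs 79, 99 → best response Tunnel.
Driver B against (Bridge, Bridge): payoffs 69, 21 → best response Bridge.
Driver B against (Bridge, Tunnel): payoffs 60, 69 → best response Tunnel.
Driver B against (Bridge, Backroad): payoffs 34, 54 → best response Tunnel.
Driver C against (Avenue, Bridge): payoffs 56, 51, 59 → best response Backroad.
Driver C against (Avenue, Tunnel): payoffs 27, 51, 18 → best response Tunnel.
Driver C against (Bridge, Bridge): payoffs 63, 55, 56 → best response Bridge.
Driver C against (Bridge, Tunnel): payoffs 61, 37, 43 → best response Bridge.
No profile is a mutual best response for all players.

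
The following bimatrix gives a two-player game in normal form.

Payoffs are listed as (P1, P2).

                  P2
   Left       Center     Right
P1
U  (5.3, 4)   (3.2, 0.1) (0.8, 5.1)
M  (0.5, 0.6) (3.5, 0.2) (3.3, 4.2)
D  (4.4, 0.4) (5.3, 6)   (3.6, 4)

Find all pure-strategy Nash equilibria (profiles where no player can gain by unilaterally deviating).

The unique pure-strategy Nash equilibrium is (D, Center).

For each player, find the best response to each opponent profile; mutual best responses are the pure NE.
P1 against Left: payoffs 5.3, 0.5, 4.4 → best response U.
P1 against Center: payoffs 3.2, 3.5, 5.3 → best response D.
P1 against Right: payoffs 0.8, 3.3, 3.6 → best response D.
P2 against U: payoffs 4, 0.1, 5.1 → best response Right.
P2 against M: payoffs 0.6, 0.2, 4.2 → best response Right.
P2 against D: payoffs 0.4, 6, 4 → best response Center.
Mutual best responses: (D, Center).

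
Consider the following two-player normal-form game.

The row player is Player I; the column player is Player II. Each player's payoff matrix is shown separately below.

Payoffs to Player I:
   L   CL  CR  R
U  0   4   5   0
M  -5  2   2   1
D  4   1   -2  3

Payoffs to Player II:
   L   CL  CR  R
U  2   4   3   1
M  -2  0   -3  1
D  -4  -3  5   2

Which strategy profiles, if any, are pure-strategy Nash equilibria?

Player I against L: payoffs 0, -5, 4 → best response D.
Player I against CL: payoffs 4, 2, 1 → best response U.
Player I against CR: payoffs 5, 2, -2 → best response U.
Player I against R: payoffs 0, 1, 3 → best response D.
Player II against U: payoffs 2, 4, 3, 1 → best response CL.
Player II against M: payoffs -2, 0, -3, 1 → best response R.
Player II against D: payoffs -4, -3, 5, 2 → best response CR.
Mutual best responses: (U, CL).

The unique pure-strategy Nash equilibrium is (U, CL).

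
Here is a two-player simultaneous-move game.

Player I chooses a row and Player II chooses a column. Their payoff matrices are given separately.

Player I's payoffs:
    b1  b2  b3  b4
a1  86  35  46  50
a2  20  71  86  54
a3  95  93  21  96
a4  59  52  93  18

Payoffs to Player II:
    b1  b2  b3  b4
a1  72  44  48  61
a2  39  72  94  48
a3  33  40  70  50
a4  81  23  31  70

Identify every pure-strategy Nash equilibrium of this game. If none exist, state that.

Player I against b1: payoffs 86, 20, 95, 59 → best response a3.
Player I against b2: payoffs 35, 71, 93, 52 → best response a3.
Player I against b3: payoffs 46, 86, 21, 93 → best response a4.
Player I against b4: payoffs 50, 54, 96, 18 → best response a3.
Player II against a1: payoffs 72, 44, 48, 61 → best response b1.
Player II against a2: payoffs 39, 72, 94, 48 → best response b3.
Player II against a3: payoffs 33, 40, 70, 50 → best response b3.
Player II against a4: payoffs 81, 23, 31, 70 → best response b1.
No profile is a mutual best response for all players.

No pure-strategy Nash equilibrium.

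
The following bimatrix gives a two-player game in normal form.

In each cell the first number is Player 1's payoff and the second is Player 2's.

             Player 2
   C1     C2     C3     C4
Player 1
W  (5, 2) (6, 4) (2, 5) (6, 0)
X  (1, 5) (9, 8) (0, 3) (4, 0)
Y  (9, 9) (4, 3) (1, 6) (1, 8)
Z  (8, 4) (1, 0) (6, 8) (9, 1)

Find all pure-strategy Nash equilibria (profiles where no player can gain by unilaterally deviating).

(X, C2) and (Y, C1) and (Z, C3)

Player 1 against C1: payoffs 5, 1, 9, 8 → best response Y.
Player 1 against C2: payoffs 6, 9, 4, 1 → best response X.
Player 1 against C3: payoffs 2, 0, 1, 6 → best response Z.
Player 1 against C4: payoffs 6, 4, 1, 9 → best response Z.
Player 2 against W: payoffs 2, 4, 5, 0 → best response C3.
Player 2 against X: payoffs 5, 8, 3, 0 → best response C2.
Player 2 against Y: payoffs 9, 3, 6, 8 → best response C1.
Player 2 against Z: payoffs 4, 0, 8, 1 → best response C3.
Mutual best responses: (X, C2); (Y, C1); (Z, C3).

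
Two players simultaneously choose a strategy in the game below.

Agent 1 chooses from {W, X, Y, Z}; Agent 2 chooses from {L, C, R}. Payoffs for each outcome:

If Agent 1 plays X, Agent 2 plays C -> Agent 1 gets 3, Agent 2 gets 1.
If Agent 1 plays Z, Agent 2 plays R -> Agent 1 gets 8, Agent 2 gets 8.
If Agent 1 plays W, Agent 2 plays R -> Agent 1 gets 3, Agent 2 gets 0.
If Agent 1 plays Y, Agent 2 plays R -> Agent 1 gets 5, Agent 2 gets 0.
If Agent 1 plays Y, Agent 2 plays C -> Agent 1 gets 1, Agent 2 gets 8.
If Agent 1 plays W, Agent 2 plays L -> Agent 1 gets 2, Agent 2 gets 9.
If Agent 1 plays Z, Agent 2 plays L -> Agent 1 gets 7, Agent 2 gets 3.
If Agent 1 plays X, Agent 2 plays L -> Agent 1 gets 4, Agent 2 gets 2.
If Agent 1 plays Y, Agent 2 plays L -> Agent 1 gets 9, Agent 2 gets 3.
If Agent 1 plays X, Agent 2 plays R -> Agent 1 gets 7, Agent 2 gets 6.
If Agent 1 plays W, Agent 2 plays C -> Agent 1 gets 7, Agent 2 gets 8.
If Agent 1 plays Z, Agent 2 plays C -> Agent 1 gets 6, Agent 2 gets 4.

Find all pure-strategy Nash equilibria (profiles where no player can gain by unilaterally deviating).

The unique pure-strategy Nash equilibrium is (Z, R).

(W, L): Agent 1 can switch to X (2 → 4). Not NE.
(W, C): Agent 2 can switch to L (8 → 9). Not NE.
(W, R): Agent 1 can switch to X (3 → 7). Not NE.
(X, L): Agent 1 can switch to Y (4 → 9). Not NE.
(X, C): Agent 1 can switch to W (3 → 7). Not NE.
(X, R): Agent 1 can switch to Z (7 → 8). Not NE.
(Z, R): Agent 1 gets 8, best alternative 7; Agent 2 gets 8, best alternative 4. No profitable deviation — NE.
(The remaining 5 profiles each have a profitable deviation by the same check.)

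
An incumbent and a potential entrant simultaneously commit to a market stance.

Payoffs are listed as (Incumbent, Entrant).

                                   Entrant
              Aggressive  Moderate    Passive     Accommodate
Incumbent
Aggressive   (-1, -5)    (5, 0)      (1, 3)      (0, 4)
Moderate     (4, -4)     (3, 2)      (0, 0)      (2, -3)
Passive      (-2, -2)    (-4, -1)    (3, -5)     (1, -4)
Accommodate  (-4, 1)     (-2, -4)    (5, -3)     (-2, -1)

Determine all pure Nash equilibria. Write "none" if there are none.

This game has no pure Nash equilibrium.

Incumbent against Aggressive: payoffs -1, 4, -2, -4 → best response Moderate.
Incumbent against Moderate: payoffs 5, 3, -4, -2 → best response Aggressive.
Incumbent against Passive: payoffs 1, 0, 3, 5 → best response Accommodate.
Incumbent against Accommodate: payoffs 0, 2, 1, -2 → best response Moderate.
Entrant against Aggressive: payoffs -5, 0, 3, 4 → best response Accommodate.
Entrant against Moderate: payoffs -4, 2, 0, -3 → best response Moderate.
Entrant against Passive: payoffs -2, -1, -5, -4 → best response Moderate.
Entrant against Accommodate: payoffs 1, -4, -3, -1 → best response Aggressive.
No profile is a mutual best response for all players.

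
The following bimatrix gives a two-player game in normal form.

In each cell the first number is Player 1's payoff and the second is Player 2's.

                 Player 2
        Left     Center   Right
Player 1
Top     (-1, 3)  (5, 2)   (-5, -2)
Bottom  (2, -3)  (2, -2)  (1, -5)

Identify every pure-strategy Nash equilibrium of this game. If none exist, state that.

Mark each player's best response to every combination of opponents' strategies; a profile where every player is best-responding is a pure Nash equilibrium.
Player 1 against Left: payoffs -1, 2 → best response Bottom.
Player 1 against Center: payoffs 5, 2 → best response Top.
Player 1 against Right: payoffs -5, 1 → best response Bottom.
Player 2 against Top: payoffs 3, 2, -2 → best response Left.
Player 2 against Bottom: payoffs -3, -2, -5 → best response Center.
No profile is a mutual best response for all players.

none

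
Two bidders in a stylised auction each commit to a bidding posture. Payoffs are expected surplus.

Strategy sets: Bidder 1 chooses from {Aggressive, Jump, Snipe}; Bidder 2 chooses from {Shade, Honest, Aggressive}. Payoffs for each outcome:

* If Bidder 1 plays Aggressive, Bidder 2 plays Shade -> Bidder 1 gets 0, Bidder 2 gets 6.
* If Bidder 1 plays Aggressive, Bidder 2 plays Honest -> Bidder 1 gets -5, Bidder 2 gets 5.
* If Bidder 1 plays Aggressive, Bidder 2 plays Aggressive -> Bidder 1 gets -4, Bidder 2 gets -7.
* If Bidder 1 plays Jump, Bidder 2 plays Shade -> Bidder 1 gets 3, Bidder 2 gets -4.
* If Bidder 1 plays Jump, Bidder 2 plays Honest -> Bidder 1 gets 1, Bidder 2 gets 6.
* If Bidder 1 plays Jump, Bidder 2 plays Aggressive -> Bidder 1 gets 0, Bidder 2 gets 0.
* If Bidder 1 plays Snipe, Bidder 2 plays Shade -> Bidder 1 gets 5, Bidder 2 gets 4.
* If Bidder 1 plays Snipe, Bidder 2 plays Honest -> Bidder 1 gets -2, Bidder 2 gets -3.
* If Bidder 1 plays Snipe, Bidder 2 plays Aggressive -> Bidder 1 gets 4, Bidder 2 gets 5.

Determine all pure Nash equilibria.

Bidder 1 against Shade: payoffs 0, 3, 5 → best response Snipe.
Bidder 1 against Honest: payoffs -5, 1, -2 → best response Jump.
Bidder 1 against Aggressive: payoffs -4, 0, 4 → best response Snipe.
Bidder 2 against Aggressive: payoffs 6, 5, -7 → best response Shade.
Bidder 2 against Jump: payoffs -4, 6, 0 → best response Honest.
Bidder 2 against Snipe: payoffs 4, -3, 5 → best response Aggressive.
Mutual best responses: (Jump, Honest); (Snipe, Aggressive).

(Jump, Honest), (Snipe, Aggressive)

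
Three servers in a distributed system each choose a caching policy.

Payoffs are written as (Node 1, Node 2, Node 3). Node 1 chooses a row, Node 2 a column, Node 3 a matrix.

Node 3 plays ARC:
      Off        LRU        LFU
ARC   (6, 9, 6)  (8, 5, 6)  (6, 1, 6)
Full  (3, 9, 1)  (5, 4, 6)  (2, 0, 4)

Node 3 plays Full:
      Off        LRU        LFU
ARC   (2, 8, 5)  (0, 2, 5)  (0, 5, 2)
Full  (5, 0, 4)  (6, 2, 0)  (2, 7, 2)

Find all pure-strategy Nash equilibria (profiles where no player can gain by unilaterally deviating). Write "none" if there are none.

Pure NE: (ARC, Off, ARC)

(ARC, Off, ARC): Node 1 gets 6, best alternative 3; Node 2 gets 9, best alternative 5; Node 3 gets 6, best alternative 5. No profitable deviation — NE.
(ARC, Off, Full): Node 1 can switch to Full (2 → 5). Not NE.
(ARC, LRU, ARC): Node 2 can switch to Off (5 → 9). Not NE.
(ARC, LRU, Full): Node 1 can switch to Full (0 → 6). Not NE.
(ARC, LFU, ARC): Node 2 can switch to Off (1 → 9). Not NE.
(ARC, LFU, Full): Node 1 can switch to Full (0 → 2). Not NE.
(Full, Off, ARC): Node 1 can switch to ARC (3 → 6). Not NE.
(Full, Off, Full): Node 2 can switch to LRU (0 → 2). Not NE.
(Full, LRU, ARC): Node 1 can switch to ARC (5 → 8). Not NE.
(The remaining 3 profiles each have a profitable deviation by the same check.)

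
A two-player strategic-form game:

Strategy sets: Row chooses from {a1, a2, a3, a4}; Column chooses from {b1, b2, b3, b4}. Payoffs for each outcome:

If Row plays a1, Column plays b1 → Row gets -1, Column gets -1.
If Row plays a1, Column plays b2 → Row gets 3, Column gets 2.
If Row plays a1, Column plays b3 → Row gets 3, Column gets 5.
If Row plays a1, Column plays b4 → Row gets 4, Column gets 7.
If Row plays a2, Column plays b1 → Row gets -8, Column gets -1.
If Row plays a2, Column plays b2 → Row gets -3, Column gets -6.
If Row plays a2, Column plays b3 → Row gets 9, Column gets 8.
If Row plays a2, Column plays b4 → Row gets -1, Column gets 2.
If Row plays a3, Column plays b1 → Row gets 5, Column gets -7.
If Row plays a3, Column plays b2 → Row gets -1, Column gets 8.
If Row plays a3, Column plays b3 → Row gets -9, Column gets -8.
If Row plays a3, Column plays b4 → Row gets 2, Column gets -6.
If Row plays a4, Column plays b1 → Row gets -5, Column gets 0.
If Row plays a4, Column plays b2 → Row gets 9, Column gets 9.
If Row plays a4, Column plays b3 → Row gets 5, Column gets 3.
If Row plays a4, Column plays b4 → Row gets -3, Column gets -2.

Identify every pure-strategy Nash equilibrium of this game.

For each strategy profile, look for a profitable unilateral deviation.
(a1, b1): Row can switch to a3 (-1 → 5). Not NE.
(a1, b2): Row can switch to a4 (3 → 9). Not NE.
(a1, b3): Row can switch to a2 (3 → 9). Not NE.
(a1, b4): Row gets 4, best alternative 2; Column gets 7, best alternative 5. No profitable deviation — NE.
(a2, b1): Row can switch to a1 (-8 → -1). Not NE.
(a2, b2): Row can switch to a1 (-3 → 3). Not NE.
(a2, b3): Row gets 9, best alternative 5; Column gets 8, best alternative 2. No profitable deviation — NE.
(a2, b4): Row can switch to a1 (-1 → 4). Not NE.
(a3, b1): Column can switch to b2 (-7 → 8). Not NE.
(a3, b2): Row can switch to a1 (-1 → 3). Not NE.
(a3, b3): Row can switch to a1 (-9 → 3). Not NE.
(a3, b4): Row can switch to a1 (2 → 4). Not NE.
(a4, b1): Row can switch to a1 (-5 → -1). Not NE.
(a4, b2): Row gets 9, best alternative 3; Column gets 9, best alternative 3. No profitable deviation — NE.
(a4, b3): Row can switch to a2 (5 → 9). Not NE.
(The remaining 1 profile has a profitable deviation by the same check.)

The pure Nash equilibria are (a1, b4); (a2, b3); (a4, b2).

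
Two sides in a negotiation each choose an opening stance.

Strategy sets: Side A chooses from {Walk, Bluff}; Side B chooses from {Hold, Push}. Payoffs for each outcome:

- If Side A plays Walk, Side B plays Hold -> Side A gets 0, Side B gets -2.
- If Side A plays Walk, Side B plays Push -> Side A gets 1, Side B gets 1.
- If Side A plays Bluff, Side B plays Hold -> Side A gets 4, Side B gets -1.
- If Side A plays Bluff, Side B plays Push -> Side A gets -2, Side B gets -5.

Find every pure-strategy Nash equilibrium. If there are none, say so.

(Walk, Hold): Side A can switch to Bluff (0 → 4). Not NE.
(Walk, Push): Side A gets 1, best alternative -2; Side B gets 1, best alternative -2. No profitable deviation — NE.
(Bluff, Hold): Side A gets 4, best alternative 0; Side B gets -1, best alternative -5. No profitable deviation — NE.
(Bluff, Push): Side A can switch to Walk (-2 → 1). Not NE.

(Walk, Push), (Bluff, Hold)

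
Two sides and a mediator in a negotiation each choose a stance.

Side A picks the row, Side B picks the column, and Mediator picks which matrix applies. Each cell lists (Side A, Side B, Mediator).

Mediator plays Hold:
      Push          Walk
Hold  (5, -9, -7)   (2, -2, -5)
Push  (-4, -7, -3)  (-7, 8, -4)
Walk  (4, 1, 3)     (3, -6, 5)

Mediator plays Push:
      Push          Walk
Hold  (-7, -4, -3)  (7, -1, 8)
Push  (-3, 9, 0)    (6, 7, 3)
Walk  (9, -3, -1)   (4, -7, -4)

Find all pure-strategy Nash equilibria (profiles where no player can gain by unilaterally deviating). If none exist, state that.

Pure NE: (Hold, Walk, Push)

Check each profile: it is a Nash equilibrium iff no player can strictly gain by switching unilaterally.
(Hold, Push, Hold): Side B can switch to Walk (-9 → -2). Not NE.
(Hold, Push, Push): Side A can switch to Push (-7 → -3). Not NE.
(Hold, Walk, Hold): Side A can switch to Walk (2 → 3). Not NE.
(Hold, Walk, Push): Side A gets 7, best alternative 6; Side B gets -1, best alternative -4; Mediator gets 8, best alternative -5. No profitable deviation — NE.
(Push, Push, Hold): Side A can switch to Hold (-4 → 5). Not NE.
(Push, Push, Push): Side A can switch to Walk (-3 → 9). Not NE.
(Push, Walk, Hold): Side A can switch to Hold (-7 → 2). Not NE.
(Push, Walk, Push): Side A can switch to Hold (6 → 7). Not NE.
(Walk, Push, Hold): Side A can switch to Hold (4 → 5). Not NE.
(Walk, Push, Push): Mediator can switch to Hold (-1 → 3). Not NE.
(Walk, Walk, Hold): Side B can switch to Push (-6 → 1). Not NE.
(The remaining 1 profile has a profitable deviation by the same check.)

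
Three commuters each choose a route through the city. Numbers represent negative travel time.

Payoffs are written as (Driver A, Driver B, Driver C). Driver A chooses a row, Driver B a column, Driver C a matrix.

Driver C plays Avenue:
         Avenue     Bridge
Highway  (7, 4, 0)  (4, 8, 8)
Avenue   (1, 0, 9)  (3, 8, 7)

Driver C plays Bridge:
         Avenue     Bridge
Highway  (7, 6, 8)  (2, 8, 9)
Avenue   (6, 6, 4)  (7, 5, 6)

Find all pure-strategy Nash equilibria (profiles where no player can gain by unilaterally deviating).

For each strategy profile, look for a profitable unilateral deviation.
(Highway, Avenue, Avenue): Driver B can switch to Bridge (4 → 8). Not NE.
(Highway, Avenue, Bridge): Driver B can switch to Bridge (6 → 8). Not NE.
(Highway, Bridge, Avenue): Driver C can switch to Bridge (8 → 9). Not NE.
(Highway, Bridge, Bridge): Driver A can switch to Avenue (2 → 7). Not NE.
(Avenue, Avenue, Avenue): Driver A can switch to Highway (1 → 7). Not NE.
(Avenue, Avenue, Bridge): Driver A can switch to Highway (6 → 7). Not NE.
(Avenue, Bridge, Avenue): Driver A can switch to Highway (3 → 4). Not NE.
(Avenue, Bridge, Bridge): Driver B can switch to Avenue (5 → 6). Not NE.

none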